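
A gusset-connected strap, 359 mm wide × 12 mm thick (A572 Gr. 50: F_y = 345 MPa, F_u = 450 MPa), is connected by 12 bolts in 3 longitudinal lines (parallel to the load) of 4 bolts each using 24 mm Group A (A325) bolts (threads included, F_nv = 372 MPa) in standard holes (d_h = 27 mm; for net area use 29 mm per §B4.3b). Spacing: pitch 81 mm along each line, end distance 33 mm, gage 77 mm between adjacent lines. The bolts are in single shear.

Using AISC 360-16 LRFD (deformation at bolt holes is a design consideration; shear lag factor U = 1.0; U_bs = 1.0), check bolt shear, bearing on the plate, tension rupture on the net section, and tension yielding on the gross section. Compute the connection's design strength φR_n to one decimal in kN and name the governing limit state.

1101.6 kN (net-section rupture governs)

Bolt shear: A_b = π(24)²/4 = 452.39 mm². φR_n = 0.75 × 372 × 452.39 × 12 × 1 = 1514.6 kN.
Bearing (12 mm plate, F_u = 450 MPa): end bolts L_c = 33 − 27/2 = 19.5, R_n = min(1.2×19.5×12×450, 2.4×24×12×450) = 126.36 kN/bolt; interior L_c = 81 − 27 = 54, R_n = 311.04 kN/bolt. φR_n = 0.75 × (3×126.36 + 9×311.04) = 2383.8 kN.
Tension rupture (net): A_n = (359 − 3×29)×12 = 3264 mm² (U = 1.0, A_e = A_n). φR_n = 0.75 × 450 × 3264 = 1101.6 kN.
Tension yield (gross): A_g = 359×12 = 4308 mm². φR_n = 0.90 × 345 × 4308 = 1337.6 kN.
Governing: min(1514.6, 2383.8, 1101.6, 1337.6) = 1101.6 kN → net-section rupture.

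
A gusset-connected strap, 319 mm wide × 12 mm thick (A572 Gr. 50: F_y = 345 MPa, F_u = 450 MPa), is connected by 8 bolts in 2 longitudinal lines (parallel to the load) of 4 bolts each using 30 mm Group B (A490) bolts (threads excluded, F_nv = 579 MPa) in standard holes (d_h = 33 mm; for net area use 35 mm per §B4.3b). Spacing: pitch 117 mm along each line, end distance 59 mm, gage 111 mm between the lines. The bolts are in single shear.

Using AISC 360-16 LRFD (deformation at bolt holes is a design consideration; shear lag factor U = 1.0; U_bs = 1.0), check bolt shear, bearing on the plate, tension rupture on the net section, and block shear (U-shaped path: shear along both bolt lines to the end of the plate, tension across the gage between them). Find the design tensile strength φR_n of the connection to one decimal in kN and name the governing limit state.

Bolt shear: A_b = π(30)²/4 = 706.86 mm². φR_n = 0.75 × 579 × 706.86 × 8 × 1 = 2455.6 kN.
Bearing (12 mm plate, F_u = 450 MPa): end bolts L_c = 59 − 33/2 = 42.5, R_n = min(1.2×42.5×12×450, 2.4×30×12×450) = 275.4 kN/bolt; interior L_c = 117 − 33 = 84, R_n = 388.8 kN/bolt. φR_n = 0.75 × (2×275.4 + 6×388.8) = 2162.7 kN.
Tension rupture (net): A_n = (319 − 2×35)×12 = 2988 mm² (U = 1.0, A_e = A_n). φR_n = 0.75 × 450 × 2988 = 1008.5 kN.
Block shear: shear path 2×[59+3×117] = 2×410 mm, A_gv = 9840, A_nv = 2×(410 − 3.5×35)×12 = 6900 mm²; tension across gage: (111 − 1×35)×12 = 912 mm². R_n = min(0.6×450×6900, 0.6×345×9840) + 1.0×450×912 = min(1863, 2036.9) + 410.4 = 2273.4 kN. φR_n = 0.75 × 2273.4 = 1705.1 kN.
Governing: min(2455.6, 2162.7, 1008.5, 1705.1) = 1008.5 kN → net-section rupture.

1008.5 kN (net-section rupture governs)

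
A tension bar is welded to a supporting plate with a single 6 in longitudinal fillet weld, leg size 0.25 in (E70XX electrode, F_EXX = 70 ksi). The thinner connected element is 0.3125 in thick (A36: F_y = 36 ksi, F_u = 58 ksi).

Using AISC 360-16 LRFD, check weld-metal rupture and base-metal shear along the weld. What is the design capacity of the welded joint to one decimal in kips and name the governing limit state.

Weld metal: throat = 0.707×0.25 = 0.17675 in, L = 6 in. φR_n = 0.75 × 0.6 × 70 × 0.17675 × 6 = 33.4 kips.
Base metal shear (0.3125 in plate): yield φR_n = 1.0×0.6×36×0.3125×6 = 40.5 kips; rupture φR_n = 0.75×0.6×58×0.3125×6 = 48.9 kips; take 40.5 kips (yield).
Governing: min(33.4, 40.5) = 33.4 kips → weld metal.

33.4 kips (weld metal governs)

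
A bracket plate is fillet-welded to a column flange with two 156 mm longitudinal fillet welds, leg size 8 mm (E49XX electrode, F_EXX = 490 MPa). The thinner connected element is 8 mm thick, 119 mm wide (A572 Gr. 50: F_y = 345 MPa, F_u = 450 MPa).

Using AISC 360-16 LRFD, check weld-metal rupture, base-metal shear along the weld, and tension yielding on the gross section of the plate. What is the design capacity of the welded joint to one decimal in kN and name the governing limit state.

295.6 kN (gross-section yield governs)

Weld metal: throat = 0.707×8 = 5.656 mm, L = 2×156 = 312 mm. φR_n = 0.75 × 0.6 × 490 × 5.656 × 312 = 389.1 kN.
Base metal shear (8 mm plate): yield φR_n = 1.0×0.6×345×8×312 = 516.7 kN; rupture φR_n = 0.75×0.6×450×8×312 = 505.4 kN; take 505.4 kN (rupture).
Tension yield (gross): A_g = 119×8 = 952 mm². φR_n = 0.90 × 345 × 952 = 295.6 kN.
Governing: min(389.1, 505.4, 295.6) = 295.6 kN → gross-section yield.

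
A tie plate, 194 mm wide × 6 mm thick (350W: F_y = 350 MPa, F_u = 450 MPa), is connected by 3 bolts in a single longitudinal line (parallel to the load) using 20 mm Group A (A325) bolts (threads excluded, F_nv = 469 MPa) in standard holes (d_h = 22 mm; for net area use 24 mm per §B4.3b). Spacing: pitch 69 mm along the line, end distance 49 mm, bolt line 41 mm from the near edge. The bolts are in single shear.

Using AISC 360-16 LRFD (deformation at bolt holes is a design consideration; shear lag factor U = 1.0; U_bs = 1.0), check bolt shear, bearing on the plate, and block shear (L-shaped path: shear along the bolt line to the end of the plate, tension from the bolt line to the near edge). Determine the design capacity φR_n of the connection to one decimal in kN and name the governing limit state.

Bolt shear: A_b = π(20)²/4 = 314.16 mm². φR_n = 0.75 × 469 × 314.16 × 3 × 1 = 331.5 kN.
Bearing (6 mm plate, F_u = 450 MPa): end bolts L_c = 49 − 22/2 = 38, R_n = min(1.2×38×6×450, 2.4×20×6×450) = 123.12 kN/bolt; interior L_c = 69 − 22 = 47, R_n = 129.6 kN/bolt. φR_n = 0.75 × (1×123.12 + 2×129.6) = 286.7 kN.
Block shear: shear path 1×[49+2×69] = 1×187 mm, A_gv = 1122, A_nv = 1×(187 − 2.5×24)×6 = 762 mm²; tension to near edge: (41 − 0.5×24)×6 = 174 mm². R_n = min(0.6×450×762, 0.6×350×1122) + 1.0×450×174 = min(205.74, 235.62) + 78.3 = 284.04 kN. φR_n = 0.75 × 284.04 = 213.0 kN.
Governing: min(331.5, 286.7, 213.0) = 213.0 kN → block shear.

213.0 kN (block shear governs)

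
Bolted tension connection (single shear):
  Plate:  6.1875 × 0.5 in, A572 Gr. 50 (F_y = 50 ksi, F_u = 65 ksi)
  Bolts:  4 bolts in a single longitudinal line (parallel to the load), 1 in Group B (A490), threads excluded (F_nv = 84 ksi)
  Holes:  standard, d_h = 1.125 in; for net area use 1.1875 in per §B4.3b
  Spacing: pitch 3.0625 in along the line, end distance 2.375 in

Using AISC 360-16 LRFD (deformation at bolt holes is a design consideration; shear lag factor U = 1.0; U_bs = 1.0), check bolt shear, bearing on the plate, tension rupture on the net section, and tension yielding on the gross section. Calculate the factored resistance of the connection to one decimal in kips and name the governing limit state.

121.9 kips (net-section rupture governs)

Bolt shear: A_b = π(1)²/4 = 0.7854 in². φR_n = 0.75 × 84 × 0.7854 × 4 × 1 = 197.9 kips.
Bearing (0.5 in plate, F_u = 65 ksi): end bolts L_c = 2.375 − 1.125/2 = 1.8125, R_n = min(1.2×1.8125×0.5×65, 2.4×1×0.5×65) = 70.688 kips/bolt; interior L_c = 3.0625 − 1.125 = 1.9375, R_n = 75.563 kips/bolt. φR_n = 0.75 × (1×70.688 + 3×75.563) = 223.0 kips.
Tension rupture (net): A_n = (6.1875 − 1×1.1875)×0.5 = 2.5 in² (U = 1.0, A_e = A_n). φR_n = 0.75 × 65 × 2.5 = 121.9 kips.
Tension yield (gross): A_g = 6.1875×0.5 = 3.0938 in². φR_n = 0.90 × 50 × 3.0938 = 139.2 kips.
Governing: min(197.9, 223.0, 121.9, 139.2) = 121.9 kips → net-section rupture.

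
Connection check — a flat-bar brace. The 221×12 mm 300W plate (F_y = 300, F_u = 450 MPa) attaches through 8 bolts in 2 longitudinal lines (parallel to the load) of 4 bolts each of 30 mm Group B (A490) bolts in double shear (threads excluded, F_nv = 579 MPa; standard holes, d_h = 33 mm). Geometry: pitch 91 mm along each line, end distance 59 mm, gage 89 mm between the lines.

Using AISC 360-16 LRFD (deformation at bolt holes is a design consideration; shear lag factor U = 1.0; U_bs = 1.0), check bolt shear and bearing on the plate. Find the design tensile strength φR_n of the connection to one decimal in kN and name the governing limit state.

2104.4 kN (bearing governs)

Bolt shear: A_b = π(30)²/4 = 706.86 mm². φR_n = 0.75 × 579 × 706.86 × 8 × 2 = 4911.3 kN.
Bearing (12 mm plate, F_u = 450 MPa): end bolts L_c = 59 − 33/2 = 42.5, R_n = min(1.2×42.5×12×450, 2.4×30×12×450) = 275.4 kN/bolt; interior L_c = 91 − 33 = 58, R_n = 375.84 kN/bolt. φR_n = 0.75 × (2×275.4 + 6×375.84) = 2104.4 kN.
Governing: min(4911.3, 2104.4) = 2104.4 kN → bearing.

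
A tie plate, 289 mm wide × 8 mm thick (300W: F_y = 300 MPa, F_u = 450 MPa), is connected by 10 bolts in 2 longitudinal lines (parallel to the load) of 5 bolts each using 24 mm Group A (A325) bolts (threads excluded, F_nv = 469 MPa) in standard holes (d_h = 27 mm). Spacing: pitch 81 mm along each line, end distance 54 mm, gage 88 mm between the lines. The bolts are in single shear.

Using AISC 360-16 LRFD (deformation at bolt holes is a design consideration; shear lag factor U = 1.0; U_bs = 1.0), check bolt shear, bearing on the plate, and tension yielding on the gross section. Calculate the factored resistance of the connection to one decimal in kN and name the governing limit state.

624.2 kN (gross-section yield governs)

Bolt shear: A_b = π(24)²/4 = 452.39 mm². φR_n = 0.75 × 469 × 452.39 × 10 × 1 = 1591.3 kN.
Bearing (8 mm plate, F_u = 450 MPa): end bolts L_c = 54 − 27/2 = 40.5, R_n = min(1.2×40.5×8×450, 2.4×24×8×450) = 174.96 kN/bolt; interior L_c = 81 − 27 = 54, R_n = 207.36 kN/bolt. φR_n = 0.75 × (2×174.96 + 8×207.36) = 1506.6 kN.
Tension yield (gross): A_g = 289×8 = 2312 mm². φR_n = 0.90 × 300 × 2312 = 624.2 kN.
Governing: min(1591.3, 1506.6, 624.2) = 624.2 kN → gross-section yield.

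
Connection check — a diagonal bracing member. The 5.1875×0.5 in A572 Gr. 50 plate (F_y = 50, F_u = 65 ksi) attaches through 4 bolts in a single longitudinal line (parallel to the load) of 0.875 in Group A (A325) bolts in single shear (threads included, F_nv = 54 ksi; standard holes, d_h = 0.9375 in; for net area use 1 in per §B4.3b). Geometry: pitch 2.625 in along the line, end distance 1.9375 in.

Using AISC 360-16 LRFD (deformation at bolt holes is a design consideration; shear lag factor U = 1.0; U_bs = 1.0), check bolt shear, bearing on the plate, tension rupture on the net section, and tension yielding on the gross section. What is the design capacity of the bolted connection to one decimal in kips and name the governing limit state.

97.4 kips (bolt shear governs)

Bolt shear: A_b = π(0.875)²/4 = 0.60132 in². φR_n = 0.75 × 54 × 0.60132 × 4 × 1 = 97.4 kips.
Bearing (0.5 in plate, F_u = 65 ksi): end bolts L_c = 1.9375 − 0.9375/2 = 1.46875, R_n = min(1.2×1.46875×0.5×65, 2.4×0.875×0.5×65) = 57.281 kips/bolt; interior L_c = 2.625 − 0.9375 = 1.6875, R_n = 65.813 kips/bolt. φR_n = 0.75 × (1×57.281 + 3×65.813) = 191.0 kips.
Tension rupture (net): A_n = (5.1875 − 1×1)×0.5 = 2.0938 in² (U = 1.0, A_e = A_n). φR_n = 0.75 × 65 × 2.0938 = 102.1 kips.
Tension yield (gross): A_g = 5.1875×0.5 = 2.5938 in². φR_n = 0.90 × 50 × 2.5938 = 116.7 kips.
Governing: min(97.4, 191.0, 102.1, 116.7) = 97.4 kips → bolt shear.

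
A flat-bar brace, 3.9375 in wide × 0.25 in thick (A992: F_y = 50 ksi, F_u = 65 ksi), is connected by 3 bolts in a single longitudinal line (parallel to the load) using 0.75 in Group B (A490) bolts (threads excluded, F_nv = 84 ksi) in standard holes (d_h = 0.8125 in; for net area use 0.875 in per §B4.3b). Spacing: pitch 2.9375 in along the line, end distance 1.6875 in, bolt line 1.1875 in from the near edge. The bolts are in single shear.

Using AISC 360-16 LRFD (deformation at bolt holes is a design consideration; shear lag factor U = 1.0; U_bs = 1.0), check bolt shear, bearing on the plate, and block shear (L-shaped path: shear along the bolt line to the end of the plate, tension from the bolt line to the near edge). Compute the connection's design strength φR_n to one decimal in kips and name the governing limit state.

Bolt shear: A_b = π(0.75)²/4 = 0.44179 in². φR_n = 0.75 × 84 × 0.44179 × 3 × 1 = 83.5 kips.
Bearing (0.25 in plate, F_u = 65 ksi): end bolts L_c = 1.6875 − 0.8125/2 = 1.28125, R_n = min(1.2×1.28125×0.25×65, 2.4×0.75×0.25×65) = 24.984 kips/bolt; interior L_c = 2.9375 − 0.8125 = 2.125, R_n = 29.25 kips/bolt. φR_n = 0.75 × (1×24.984 + 2×29.25) = 62.6 kips.
Block shear: shear path 1×[1.6875+2×2.9375] = 1×7.5625 in, A_gv = 1.8906, A_nv = 1×(7.5625 − 2.5×0.875)×0.25 = 1.3438 in²; tension to near edge: (1.1875 − 0.5×0.875)×0.25 = 0.1875 in². R_n = min(0.6×65×1.3438, 0.6×50×1.8906) + 1.0×65×0.1875 = min(52.408, 56.718) + 12.188 = 64.596 kips. φR_n = 0.75 × 64.596 = 48.4 kips.
Governing: min(83.5, 62.6, 48.4) = 48.4 kips → block shear.

48.4 kips (block shear governs)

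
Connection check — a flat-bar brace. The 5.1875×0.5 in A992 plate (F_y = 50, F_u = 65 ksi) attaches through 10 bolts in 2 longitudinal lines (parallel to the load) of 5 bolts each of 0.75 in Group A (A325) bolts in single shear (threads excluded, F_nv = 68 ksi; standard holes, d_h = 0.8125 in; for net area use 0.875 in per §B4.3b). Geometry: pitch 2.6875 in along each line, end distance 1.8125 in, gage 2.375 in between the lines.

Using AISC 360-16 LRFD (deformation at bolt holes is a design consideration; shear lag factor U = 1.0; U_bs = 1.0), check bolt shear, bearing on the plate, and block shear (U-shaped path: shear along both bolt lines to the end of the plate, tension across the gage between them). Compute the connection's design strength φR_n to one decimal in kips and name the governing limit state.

225.3 kips (bolt shear governs)

Bolt shear: A_b = π(0.75)²/4 = 0.44179 in². φR_n = 0.75 × 68 × 0.44179 × 10 × 1 = 225.3 kips.
Bearing (0.5 in plate, F_u = 65 ksi): end bolts L_c = 1.8125 − 0.8125/2 = 1.40625, R_n = min(1.2×1.40625×0.5×65, 2.4×0.75×0.5×65) = 54.844 kips/bolt; interior L_c = 2.6875 − 0.8125 = 1.875, R_n = 58.5 kips/bolt. φR_n = 0.75 × (2×54.844 + 8×58.5) = 433.3 kips.
Block shear: shear path 2×[1.8125+4×2.6875] = 2×12.5625 in, A_gv = 12.563, A_nv = 2×(12.5625 − 4.5×0.875)×0.5 = 8.625 in²; tension across gage: (2.375 − 1×0.875)×0.5 = 0.75 in². R_n = min(0.6×65×8.625, 0.6×50×12.563) + 1.0×65×0.75 = min(336.38, 376.89) + 48.75 = 385.13 kips. φR_n = 0.75 × 385.13 = 288.8 kips.
Governing: min(225.3, 433.3, 288.8) = 225.3 kips → bolt shear.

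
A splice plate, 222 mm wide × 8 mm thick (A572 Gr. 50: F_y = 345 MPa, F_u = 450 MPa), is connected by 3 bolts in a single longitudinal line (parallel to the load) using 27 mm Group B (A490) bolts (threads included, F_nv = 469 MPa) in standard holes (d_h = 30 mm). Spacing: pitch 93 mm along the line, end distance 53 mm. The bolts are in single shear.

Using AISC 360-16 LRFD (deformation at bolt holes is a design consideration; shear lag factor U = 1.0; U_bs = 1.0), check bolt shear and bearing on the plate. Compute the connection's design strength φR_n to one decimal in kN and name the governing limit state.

473.0 kN (bearing governs)

Bolt shear: A_b = π(27)²/4 = 572.56 mm². φR_n = 0.75 × 469 × 572.56 × 3 × 1 = 604.2 kN.
Bearing (8 mm plate, F_u = 450 MPa): end bolts L_c = 53 − 30/2 = 38, R_n = min(1.2×38×8×450, 2.4×27×8×450) = 164.16 kN/bolt; interior L_c = 93 − 30 = 63, R_n = 233.28 kN/bolt. φR_n = 0.75 × (1×164.16 + 2×233.28) = 473.0 kN.
Governing: min(604.2, 473.0) = 473.0 kN → bearing.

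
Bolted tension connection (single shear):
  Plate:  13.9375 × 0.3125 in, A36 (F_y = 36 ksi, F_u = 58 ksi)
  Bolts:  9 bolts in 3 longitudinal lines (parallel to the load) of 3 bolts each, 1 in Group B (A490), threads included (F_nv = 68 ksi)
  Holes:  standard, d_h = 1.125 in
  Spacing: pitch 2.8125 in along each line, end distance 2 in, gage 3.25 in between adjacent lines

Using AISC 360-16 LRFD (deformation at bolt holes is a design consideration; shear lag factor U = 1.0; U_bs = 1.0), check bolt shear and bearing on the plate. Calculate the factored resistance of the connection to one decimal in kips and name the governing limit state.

235.5 kips (bearing governs)

Bolt shear: A_b = π(1)²/4 = 0.7854 in². φR_n = 0.75 × 68 × 0.7854 × 9 × 1 = 360.5 kips.
Bearing (0.3125 in plate, F_u = 58 ksi): end bolts L_c = 2 − 1.125/2 = 1.4375, R_n = min(1.2×1.4375×0.3125×58, 2.4×1×0.3125×58) = 31.266 kips/bolt; interior L_c = 2.8125 − 1.125 = 1.6875, R_n = 36.703 kips/bolt. φR_n = 0.75 × (3×31.266 + 6×36.703) = 235.5 kips.
Governing: min(360.5, 235.5) = 235.5 kips → bearing.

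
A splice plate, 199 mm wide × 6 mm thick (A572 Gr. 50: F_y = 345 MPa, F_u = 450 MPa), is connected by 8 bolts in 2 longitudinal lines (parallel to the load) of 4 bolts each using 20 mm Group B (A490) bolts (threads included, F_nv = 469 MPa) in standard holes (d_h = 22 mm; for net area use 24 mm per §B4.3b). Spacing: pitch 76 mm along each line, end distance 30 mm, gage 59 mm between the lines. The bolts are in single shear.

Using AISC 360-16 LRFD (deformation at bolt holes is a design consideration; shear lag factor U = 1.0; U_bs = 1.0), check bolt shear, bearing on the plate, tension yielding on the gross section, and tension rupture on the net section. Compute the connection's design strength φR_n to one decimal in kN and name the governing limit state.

305.8 kN (net-section rupture governs)

Bolt shear: A_b = π(20)²/4 = 314.16 mm². φR_n = 0.75 × 469 × 314.16 × 8 × 1 = 884.0 kN.
Bearing (6 mm plate, F_u = 450 MPa): end bolts L_c = 30 − 22/2 = 19, R_n = min(1.2×19×6×450, 2.4×20×6×450) = 61.56 kN/bolt; interior L_c = 76 − 22 = 54, R_n = 129.6 kN/bolt. φR_n = 0.75 × (2×61.56 + 6×129.6) = 675.5 kN.
Tension yield (gross): A_g = 199×6 = 1194 mm². φR_n = 0.90 × 345 × 1194 = 370.7 kN.
Tension rupture (net): A_n = (199 − 2×24)×6 = 906 mm² (U = 1.0, A_e = A_n). φR_n = 0.75 × 450 × 906 = 305.8 kN.
Governing: min(884.0, 675.5, 370.7, 305.8) = 305.8 kN → net-section rupture.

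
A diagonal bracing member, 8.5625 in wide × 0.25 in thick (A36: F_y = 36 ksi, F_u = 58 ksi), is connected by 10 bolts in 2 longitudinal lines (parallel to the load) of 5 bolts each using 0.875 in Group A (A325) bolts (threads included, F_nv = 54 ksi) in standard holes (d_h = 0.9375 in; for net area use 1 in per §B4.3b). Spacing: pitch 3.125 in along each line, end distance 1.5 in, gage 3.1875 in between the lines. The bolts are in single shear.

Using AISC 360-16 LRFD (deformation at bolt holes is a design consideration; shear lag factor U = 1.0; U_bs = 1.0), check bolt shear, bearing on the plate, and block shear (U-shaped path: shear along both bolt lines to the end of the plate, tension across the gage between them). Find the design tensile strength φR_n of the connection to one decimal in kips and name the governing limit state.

Bolt shear: A_b = π(0.875)²/4 = 0.60132 in². φR_n = 0.75 × 54 × 0.60132 × 10 × 1 = 243.5 kips.
Bearing (0.25 in plate, F_u = 58 ksi): end bolts L_c = 1.5 − 0.9375/2 = 1.03125, R_n = min(1.2×1.03125×0.25×58, 2.4×0.875×0.25×58) = 17.944 kips/bolt; interior L_c = 3.125 − 0.9375 = 2.1875, R_n = 30.45 kips/bolt. φR_n = 0.75 × (2×17.944 + 8×30.45) = 209.6 kips.
Block shear: shear path 2×[1.5+4×3.125] = 2×14 in, A_gv = 7, A_nv = 2×(14 − 4.5×1)×0.25 = 4.75 in²; tension across gage: (3.1875 − 1×1)×0.25 = 0.54688 in². R_n = min(0.6×58×4.75, 0.6×36×7) + 1.0×58×0.54688 = min(165.3, 151.2) + 31.719 = 182.92 kips. φR_n = 0.75 × 182.92 = 137.2 kips.
Governing: min(243.5, 209.6, 137.2) = 137.2 kips → block shear.

137.2 kips (block shear governs)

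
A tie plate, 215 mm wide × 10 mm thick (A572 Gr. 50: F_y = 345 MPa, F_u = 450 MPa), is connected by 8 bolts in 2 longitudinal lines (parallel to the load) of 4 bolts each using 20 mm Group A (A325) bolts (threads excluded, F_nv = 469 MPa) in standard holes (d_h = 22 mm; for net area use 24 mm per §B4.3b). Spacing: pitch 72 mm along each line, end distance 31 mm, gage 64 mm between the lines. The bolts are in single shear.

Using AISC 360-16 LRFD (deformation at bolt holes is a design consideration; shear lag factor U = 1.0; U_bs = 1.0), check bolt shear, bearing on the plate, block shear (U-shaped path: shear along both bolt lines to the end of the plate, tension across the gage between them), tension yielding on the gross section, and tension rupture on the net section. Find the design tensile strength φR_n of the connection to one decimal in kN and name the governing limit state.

Bolt shear: A_b = π(20)²/4 = 314.16 mm². φR_n = 0.75 × 469 × 314.16 × 8 × 1 = 884.0 kN.
Bearing (10 mm plate, F_u = 450 MPa): end bolts L_c = 31 − 22/2 = 20, R_n = min(1.2×20×10×450, 2.4×20×10×450) = 108 kN/bolt; interior L_c = 72 − 22 = 50, R_n = 216 kN/bolt. φR_n = 0.75 × (2×108 + 6×216) = 1134.0 kN.
Block shear: shear path 2×[31+3×72] = 2×247 mm, A_gv = 4940, A_nv = 2×(247 − 3.5×24)×10 = 3260 mm²; tension across gage: (64 − 1×24)×10 = 400 mm². R_n = min(0.6×450×3260, 0.6×345×4940) + 1.0×450×400 = min(880.2, 1022.6) + 180 = 1060.2 kN. φR_n = 0.75 × 1060.2 = 795.2 kN.
Tension yield (gross): A_g = 215×10 = 2150 mm². φR_n = 0.90 × 345 × 2150 = 667.6 kN.
Tension rupture (net): A_n = (215 − 2×24)×10 = 1670 mm² (U = 1.0, A_e = A_n). φR_n = 0.75 × 450 × 1670 = 563.6 kN.
Governing: min(884.0, 1134.0, 795.2, 667.6, 563.6) = 563.6 kN → net-section rupture.

563.6 kN (net-section rupture governs)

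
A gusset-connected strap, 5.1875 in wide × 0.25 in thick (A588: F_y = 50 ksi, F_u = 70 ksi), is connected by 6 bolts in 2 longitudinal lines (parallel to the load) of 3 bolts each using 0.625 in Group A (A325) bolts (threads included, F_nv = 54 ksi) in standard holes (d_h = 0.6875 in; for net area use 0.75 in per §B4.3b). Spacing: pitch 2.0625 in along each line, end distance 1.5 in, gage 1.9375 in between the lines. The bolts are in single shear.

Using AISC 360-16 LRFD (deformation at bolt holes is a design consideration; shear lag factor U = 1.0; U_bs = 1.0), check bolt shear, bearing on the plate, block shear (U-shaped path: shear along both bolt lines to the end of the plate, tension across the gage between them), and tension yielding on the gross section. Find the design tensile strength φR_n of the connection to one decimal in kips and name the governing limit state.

Bolt shear: A_b = π(0.625)²/4 = 0.3068 in². φR_n = 0.75 × 54 × 0.3068 × 6 × 1 = 74.6 kips.
Bearing (0.25 in plate, F_u = 70 ksi): end bolts L_c = 1.5 − 0.6875/2 = 1.15625, R_n = min(1.2×1.15625×0.25×70, 2.4×0.625×0.25×70) = 24.281 kips/bolt; interior L_c = 2.0625 − 0.6875 = 1.375, R_n = 26.25 kips/bolt. φR_n = 0.75 × (2×24.281 + 4×26.25) = 115.2 kips.
Block shear: shear path 2×[1.5+2×2.0625] = 2×5.625 in, A_gv = 2.8125, A_nv = 2×(5.625 − 2.5×0.75)×0.25 = 1.875 in²; tension across gage: (1.9375 − 1×0.75)×0.25 = 0.29688 in². R_n = min(0.6×70×1.875, 0.6×50×2.8125) + 1.0×70×0.29688 = min(78.75, 84.375) + 20.782 = 99.532 kips. φR_n = 0.75 × 99.532 = 74.6 kips.
Tension yield (gross): A_g = 5.1875×0.25 = 1.2969 in². φR_n = 0.90 × 50 × 1.2969 = 58.4 kips.
Governing: min(74.6, 115.2, 74.6, 58.4) = 58.4 kips → gross-section yield.

58.4 kips (gross-section yield governs)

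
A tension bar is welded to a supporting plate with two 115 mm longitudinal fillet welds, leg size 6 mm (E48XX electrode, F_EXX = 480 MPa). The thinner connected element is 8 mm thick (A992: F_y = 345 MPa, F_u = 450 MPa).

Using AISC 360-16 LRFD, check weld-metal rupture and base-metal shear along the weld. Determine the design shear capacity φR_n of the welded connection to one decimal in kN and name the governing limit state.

Weld metal: throat = 0.707×6 = 4.242 mm, L = 2×115 = 230 mm. φR_n = 0.75 × 0.6 × 480 × 4.242 × 230 = 210.7 kN.
Base metal shear (8 mm plate): yield φR_n = 1.0×0.6×345×8×230 = 380.9 kN; rupture φR_n = 0.75×0.6×450×8×230 = 372.6 kN; take 372.6 kN (rupture).
Governing: min(210.7, 372.6) = 210.7 kN → weld metal.

210.7 kN (weld metal governs)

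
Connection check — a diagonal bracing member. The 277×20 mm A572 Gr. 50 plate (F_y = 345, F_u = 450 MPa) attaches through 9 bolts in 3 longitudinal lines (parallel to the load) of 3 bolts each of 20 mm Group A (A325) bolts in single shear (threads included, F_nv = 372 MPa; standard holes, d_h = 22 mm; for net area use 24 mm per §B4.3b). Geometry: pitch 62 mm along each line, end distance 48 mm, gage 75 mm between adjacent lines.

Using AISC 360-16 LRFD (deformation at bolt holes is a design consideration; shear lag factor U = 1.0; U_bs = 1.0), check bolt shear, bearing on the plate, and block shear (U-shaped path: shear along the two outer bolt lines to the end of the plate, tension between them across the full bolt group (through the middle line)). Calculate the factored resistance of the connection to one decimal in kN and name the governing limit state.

788.9 kN (bolt shear governs)

Bolt shear: A_b = π(20)²/4 = 314.16 mm². φR_n = 0.75 × 372 × 314.16 × 9 × 1 = 788.9 kN.
Bearing (20 mm plate, F_u = 450 MPa): end bolts L_c = 48 − 22/2 = 37, R_n = min(1.2×37×20×450, 2.4×20×20×450) = 399.6 kN/bolt; interior L_c = 62 − 22 = 40, R_n = 432 kN/bolt. φR_n = 0.75 × (3×399.6 + 6×432) = 2843.1 kN.
Block shear: shear path 2×[48+2×62] = 2×172 mm, A_gv = 6880, A_nv = 2×(172 − 2.5×24)×20 = 4480 mm²; tension across gage: (150 − 2×24)×20 = 2040 mm². R_n = min(0.6×450×4480, 0.6×345×6880) + 1.0×450×2040 = min(1209.6, 1424.2) + 918 = 2127.6 kN. φR_n = 0.75 × 2127.6 = 1595.7 kN.
Governing: min(788.9, 2843.1, 1595.7) = 788.9 kN → bolt shear.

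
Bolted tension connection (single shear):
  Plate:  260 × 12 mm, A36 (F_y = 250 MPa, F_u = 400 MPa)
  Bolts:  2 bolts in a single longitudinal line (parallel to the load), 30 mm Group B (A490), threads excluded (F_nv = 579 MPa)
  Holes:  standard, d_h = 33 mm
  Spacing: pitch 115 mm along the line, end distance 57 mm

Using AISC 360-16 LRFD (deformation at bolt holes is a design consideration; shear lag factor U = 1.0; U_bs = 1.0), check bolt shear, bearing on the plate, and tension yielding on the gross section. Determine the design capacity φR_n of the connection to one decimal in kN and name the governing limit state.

434.2 kN (bearing governs)

Bolt shear: A_b = π(30)²/4 = 706.86 mm². φR_n = 0.75 × 579 × 706.86 × 2 × 1 = 613.9 kN.
Bearing (12 mm plate, F_u = 400 MPa): end bolts L_c = 57 − 33/2 = 40.5, R_n = min(1.2×40.5×12×400, 2.4×30×12×400) = 233.28 kN/bolt; interior L_c = 115 − 33 = 82, R_n = 345.6 kN/bolt. φR_n = 0.75 × (1×233.28 + 1×345.6) = 434.2 kN.
Tension yield (gross): A_g = 260×12 = 3120 mm². φR_n = 0.90 × 250 × 3120 = 702.0 kN.
Governing: min(613.9, 434.2, 702.0) = 434.2 kN → bearing.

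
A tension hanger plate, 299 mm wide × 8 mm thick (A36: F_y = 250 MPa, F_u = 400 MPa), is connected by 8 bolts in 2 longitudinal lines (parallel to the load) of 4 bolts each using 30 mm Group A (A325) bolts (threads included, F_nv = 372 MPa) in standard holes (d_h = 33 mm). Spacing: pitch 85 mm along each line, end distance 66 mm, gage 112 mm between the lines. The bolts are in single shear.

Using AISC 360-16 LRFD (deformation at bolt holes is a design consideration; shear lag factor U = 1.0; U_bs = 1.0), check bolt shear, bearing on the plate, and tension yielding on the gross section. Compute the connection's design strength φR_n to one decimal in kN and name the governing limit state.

538.2 kN (gross-section yield governs)

Bolt shear: A_b = π(30)²/4 = 706.86 mm². φR_n = 0.75 × 372 × 706.86 × 8 × 1 = 1577.7 kN.
Bearing (8 mm plate, F_u = 400 MPa): end bolts L_c = 66 − 33/2 = 49.5, R_n = min(1.2×49.5×8×400, 2.4×30×8×400) = 190.08 kN/bolt; interior L_c = 85 − 33 = 52, R_n = 199.68 kN/bolt. φR_n = 0.75 × (2×190.08 + 6×199.68) = 1183.7 kN.
Tension yield (gross): A_g = 299×8 = 2392 mm². φR_n = 0.90 × 250 × 2392 = 538.2 kN.
Governing: min(1577.7, 1183.7, 538.2) = 538.2 kN → gross-section yield.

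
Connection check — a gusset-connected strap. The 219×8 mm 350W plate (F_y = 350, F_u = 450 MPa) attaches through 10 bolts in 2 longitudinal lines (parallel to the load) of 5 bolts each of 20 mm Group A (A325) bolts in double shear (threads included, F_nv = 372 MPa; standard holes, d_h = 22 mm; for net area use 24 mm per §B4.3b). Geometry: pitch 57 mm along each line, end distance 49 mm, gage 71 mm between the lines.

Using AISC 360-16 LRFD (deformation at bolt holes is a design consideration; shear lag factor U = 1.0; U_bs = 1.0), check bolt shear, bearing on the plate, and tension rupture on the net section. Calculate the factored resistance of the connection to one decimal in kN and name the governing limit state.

461.7 kN (net-section rupture governs)

Bolt shear: A_b = π(20)²/4 = 314.16 mm². φR_n = 0.75 × 372 × 314.16 × 10 × 2 = 1753.0 kN.
Bearing (8 mm plate, F_u = 450 MPa): end bolts L_c = 49 − 22/2 = 38, R_n = min(1.2×38×8×450, 2.4×20×8×450) = 164.16 kN/bolt; interior L_c = 57 − 22 = 35, R_n = 151.2 kN/bolt. φR_n = 0.75 × (2×164.16 + 8×151.2) = 1153.4 kN.
Tension rupture (net): A_n = (219 − 2×24)×8 = 1368 mm² (U = 1.0, A_e = A_n). φR_n = 0.75 × 450 × 1368 = 461.7 kN.
Governing: min(1753.0, 1153.4, 461.7) = 461.7 kN → net-section rupture.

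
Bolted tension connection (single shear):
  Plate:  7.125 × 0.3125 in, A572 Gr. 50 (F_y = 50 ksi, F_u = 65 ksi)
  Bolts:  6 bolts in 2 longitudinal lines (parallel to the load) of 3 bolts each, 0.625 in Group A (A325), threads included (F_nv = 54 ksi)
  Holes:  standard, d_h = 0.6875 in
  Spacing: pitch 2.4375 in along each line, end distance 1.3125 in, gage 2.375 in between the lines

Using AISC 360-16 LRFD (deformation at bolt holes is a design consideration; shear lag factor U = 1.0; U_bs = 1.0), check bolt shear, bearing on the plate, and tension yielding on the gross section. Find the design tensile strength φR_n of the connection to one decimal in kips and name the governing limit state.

74.6 kips (bolt shear governs)

Bolt shear: A_b = π(0.625)²/4 = 0.3068 in². φR_n = 0.75 × 54 × 0.3068 × 6 × 1 = 74.6 kips.
Bearing (0.3125 in plate, F_u = 65 ksi): end bolts L_c = 1.3125 − 0.6875/2 = 0.96875, R_n = min(1.2×0.96875×0.3125×65, 2.4×0.625×0.3125×65) = 23.613 kips/bolt; interior L_c = 2.4375 − 0.6875 = 1.75, R_n = 30.469 kips/bolt. φR_n = 0.75 × (2×23.613 + 4×30.469) = 126.8 kips.
Tension yield (gross): A_g = 7.125×0.3125 = 2.2266 in². φR_n = 0.90 × 50 × 2.2266 = 100.2 kips.
Governing: min(74.6, 126.8, 100.2) = 74.6 kips → bolt shear.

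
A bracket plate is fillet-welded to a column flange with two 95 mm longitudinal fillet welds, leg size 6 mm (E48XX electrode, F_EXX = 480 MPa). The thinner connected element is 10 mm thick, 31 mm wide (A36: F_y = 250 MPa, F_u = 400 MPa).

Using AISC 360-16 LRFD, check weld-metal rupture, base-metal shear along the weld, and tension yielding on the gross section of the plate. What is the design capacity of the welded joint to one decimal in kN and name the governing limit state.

69.8 kN (gross-section yield governs)

Weld metal: throat = 0.707×6 = 4.242 mm, L = 2×95 = 190 mm. φR_n = 0.75 × 0.6 × 480 × 4.242 × 190 = 174.1 kN.
Base metal shear (10 mm plate): yield φR_n = 1.0×0.6×250×10×190 = 285.0 kN; rupture φR_n = 0.75×0.6×400×10×190 = 342.0 kN; take 285.0 kN (yield).
Tension yield (gross): A_g = 31×10 = 310 mm². φR_n = 0.90 × 250 × 310 = 69.8 kN.
Governing: min(174.1, 285.0, 69.8) = 69.8 kN → gross-section yield.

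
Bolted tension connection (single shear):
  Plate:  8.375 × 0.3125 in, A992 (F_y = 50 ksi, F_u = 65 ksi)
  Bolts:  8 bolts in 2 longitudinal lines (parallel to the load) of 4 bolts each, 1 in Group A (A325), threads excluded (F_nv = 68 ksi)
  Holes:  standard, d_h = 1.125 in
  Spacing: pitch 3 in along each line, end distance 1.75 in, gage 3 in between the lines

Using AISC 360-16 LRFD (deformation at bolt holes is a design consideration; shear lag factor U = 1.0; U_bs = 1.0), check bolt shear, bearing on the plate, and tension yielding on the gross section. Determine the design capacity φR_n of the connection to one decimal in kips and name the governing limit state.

Bolt shear: A_b = π(1)²/4 = 0.7854 in². φR_n = 0.75 × 68 × 0.7854 × 8 × 1 = 320.4 kips.
Bearing (0.3125 in plate, F_u = 65 ksi): end bolts L_c = 1.75 − 1.125/2 = 1.1875, R_n = min(1.2×1.1875×0.3125×65, 2.4×1×0.3125×65) = 28.945 kips/bolt; interior L_c = 3 − 1.125 = 1.875, R_n = 45.703 kips/bolt. φR_n = 0.75 × (2×28.945 + 6×45.703) = 249.1 kips.
Tension yield (gross): A_g = 8.375×0.3125 = 2.6172 in². φR_n = 0.90 × 50 × 2.6172 = 117.8 kips.
Governing: min(320.4, 249.1, 117.8) = 117.8 kips → gross-section yield.

117.8 kips (gross-section yield governs)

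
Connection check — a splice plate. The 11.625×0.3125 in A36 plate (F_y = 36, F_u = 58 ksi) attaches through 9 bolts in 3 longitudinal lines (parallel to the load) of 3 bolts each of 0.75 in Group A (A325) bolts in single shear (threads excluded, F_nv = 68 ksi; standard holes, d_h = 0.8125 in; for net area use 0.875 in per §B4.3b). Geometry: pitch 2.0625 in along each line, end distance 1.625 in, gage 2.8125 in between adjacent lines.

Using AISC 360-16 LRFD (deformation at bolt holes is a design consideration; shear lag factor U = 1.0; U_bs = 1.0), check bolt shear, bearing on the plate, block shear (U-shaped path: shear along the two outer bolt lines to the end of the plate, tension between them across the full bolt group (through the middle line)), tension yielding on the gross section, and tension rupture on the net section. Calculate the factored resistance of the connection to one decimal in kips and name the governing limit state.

110.8 kips (block shear governs)

Bolt shear: A_b = π(0.75)²/4 = 0.44179 in². φR_n = 0.75 × 68 × 0.44179 × 9 × 1 = 202.8 kips.
Bearing (0.3125 in plate, F_u = 58 ksi): end bolts L_c = 1.625 − 0.8125/2 = 1.21875, R_n = min(1.2×1.21875×0.3125×58, 2.4×0.75×0.3125×58) = 26.508 kips/bolt; interior L_c = 2.0625 − 0.8125 = 1.25, R_n = 27.188 kips/bolt. φR_n = 0.75 × (3×26.508 + 6×27.188) = 182.0 kips.
Block shear: shear path 2×[1.625+2×2.0625] = 2×5.75 in, A_gv = 3.5938, A_nv = 2×(5.75 − 2.5×0.875)×0.3125 = 2.2266 in²; tension across gage: (5.625 − 2×0.875)×0.3125 = 1.2109 in². R_n = min(0.6×58×2.2266, 0.6×36×3.5938) + 1.0×58×1.2109 = min(77.486, 77.626) + 70.232 = 147.72 kips. φR_n = 0.75 × 147.72 = 110.8 kips.
Tension yield (gross): A_g = 11.625×0.3125 = 3.6328 in². φR_n = 0.90 × 36 × 3.6328 = 117.7 kips.
Tension rupture (net): A_n = (11.625 − 3×0.875)×0.3125 = 2.8125 in² (U = 1.0, A_e = A_n). φR_n = 0.75 × 58 × 2.8125 = 122.3 kips.
Governing: min(202.8, 182.0, 110.8, 117.7, 122.3) = 110.8 kips → block shear.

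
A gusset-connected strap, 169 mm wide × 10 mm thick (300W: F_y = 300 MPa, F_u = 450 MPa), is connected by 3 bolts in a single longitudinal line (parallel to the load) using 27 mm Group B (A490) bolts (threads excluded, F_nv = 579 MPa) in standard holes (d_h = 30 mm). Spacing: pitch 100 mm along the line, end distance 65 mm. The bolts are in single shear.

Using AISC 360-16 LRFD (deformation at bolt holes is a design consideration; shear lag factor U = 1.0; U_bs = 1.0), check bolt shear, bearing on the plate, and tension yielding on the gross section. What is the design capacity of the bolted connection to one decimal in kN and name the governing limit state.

456.3 kN (gross-section yield governs)

Bolt shear: A_b = π(27)²/4 = 572.56 mm². φR_n = 0.75 × 579 × 572.56 × 3 × 1 = 745.9 kN.
Bearing (10 mm plate, F_u = 450 MPa): end bolts L_c = 65 − 30/2 = 50, R_n = min(1.2×50×10×450, 2.4×27×10×450) = 270 kN/bolt; interior L_c = 100 − 30 = 70, R_n = 291.6 kN/bolt. φR_n = 0.75 × (1×270 + 2×291.6) = 639.9 kN.
Tension yield (gross): A_g = 169×10 = 1690 mm². φR_n = 0.90 × 300 × 1690 = 456.3 kN.
Governing: min(745.9, 639.9, 456.3) = 456.3 kN → gross-section yield.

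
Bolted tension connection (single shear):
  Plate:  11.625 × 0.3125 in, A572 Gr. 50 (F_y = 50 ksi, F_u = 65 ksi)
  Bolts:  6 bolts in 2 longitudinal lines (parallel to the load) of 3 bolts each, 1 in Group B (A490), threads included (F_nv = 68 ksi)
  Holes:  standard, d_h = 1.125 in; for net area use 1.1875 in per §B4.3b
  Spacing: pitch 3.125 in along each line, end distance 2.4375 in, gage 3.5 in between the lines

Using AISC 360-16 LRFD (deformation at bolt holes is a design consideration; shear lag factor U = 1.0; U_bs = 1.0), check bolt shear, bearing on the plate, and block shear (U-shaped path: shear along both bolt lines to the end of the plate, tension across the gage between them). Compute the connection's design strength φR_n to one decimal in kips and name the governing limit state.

Bolt shear: A_b = π(1)²/4 = 0.7854 in². φR_n = 0.75 × 68 × 0.7854 × 6 × 1 = 240.3 kips.
Bearing (0.3125 in plate, F_u = 65 ksi): end bolts L_c = 2.4375 − 1.125/2 = 1.875, R_n = min(1.2×1.875×0.3125×65, 2.4×1×0.3125×65) = 45.703 kips/bolt; interior L_c = 3.125 − 1.125 = 2, R_n = 48.75 kips/bolt. φR_n = 0.75 × (2×45.703 + 4×48.75) = 214.8 kips.
Block shear: shear path 2×[2.4375+2×3.125] = 2×8.6875 in, A_gv = 5.4297, A_nv = 2×(8.6875 − 2.5×1.1875)×0.3125 = 3.5742 in²; tension across gage: (3.5 − 1×1.1875)×0.3125 = 0.72266 in². R_n = min(0.6×65×3.5742, 0.6×50×5.4297) + 1.0×65×0.72266 = min(139.39, 162.89) + 46.973 = 186.36 kips. φR_n = 0.75 × 186.36 = 139.8 kips.
Governing: min(240.3, 214.8, 139.8) = 139.8 kips → block shear.

139.8 kips (block shear governs)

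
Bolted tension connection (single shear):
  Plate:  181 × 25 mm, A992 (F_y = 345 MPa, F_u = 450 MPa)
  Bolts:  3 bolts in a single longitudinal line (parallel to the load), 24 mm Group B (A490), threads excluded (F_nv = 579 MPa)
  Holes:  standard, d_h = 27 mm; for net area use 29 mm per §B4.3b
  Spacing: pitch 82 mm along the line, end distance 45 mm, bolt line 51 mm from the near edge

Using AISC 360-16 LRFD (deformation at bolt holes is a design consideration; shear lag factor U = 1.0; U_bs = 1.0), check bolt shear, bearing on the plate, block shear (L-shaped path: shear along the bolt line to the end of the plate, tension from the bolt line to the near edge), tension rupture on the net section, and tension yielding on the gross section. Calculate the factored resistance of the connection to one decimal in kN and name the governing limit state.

589.4 kN (bolt shear governs)

Bolt shear: A_b = π(24)²/4 = 452.39 mm². φR_n = 0.75 × 579 × 452.39 × 3 × 1 = 589.4 kN.
Bearing (25 mm plate, F_u = 450 MPa): end bolts L_c = 45 − 27/2 = 31.5, R_n = min(1.2×31.5×25×450, 2.4×24×25×450) = 425.25 kN/bolt; interior L_c = 82 − 27 = 55, R_n = 648 kN/bolt. φR_n = 0.75 × (1×425.25 + 2×648) = 1290.9 kN.
Block shear: shear path 1×[45+2×82] = 1×209 mm, A_gv = 5225, A_nv = 1×(209 − 2.5×29)×25 = 3412.5 mm²; tension to near edge: (51 − 0.5×29)×25 = 912.5 mm². R_n = min(0.6×450×3412.5, 0.6×345×5225) + 1.0×450×912.5 = min(921.38, 1081.6) + 410.63 = 1332 kN. φR_n = 0.75 × 1332 = 999.0 kN.
Tension rupture (net): A_n = (181 − 1×29)×25 = 3800 mm² (U = 1.0, A_e = A_n). φR_n = 0.75 × 450 × 3800 = 1282.5 kN.
Tension yield (gross): A_g = 181×25 = 4525 mm². φR_n = 0.90 × 345 × 4525 = 1405.0 kN.
Governing: min(589.4, 1290.9, 999.0, 1282.5, 1405.0) = 589.4 kN → bolt shear.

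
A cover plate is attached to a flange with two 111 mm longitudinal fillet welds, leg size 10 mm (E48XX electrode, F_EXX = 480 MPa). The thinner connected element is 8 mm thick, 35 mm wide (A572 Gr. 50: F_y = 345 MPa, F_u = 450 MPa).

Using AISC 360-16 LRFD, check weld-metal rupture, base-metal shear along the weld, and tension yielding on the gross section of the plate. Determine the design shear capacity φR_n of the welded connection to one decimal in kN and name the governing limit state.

Weld metal: throat = 0.707×10 = 7.07 mm, L = 2×111 = 222 mm. φR_n = 0.75 × 0.6 × 480 × 7.07 × 222 = 339.0 kN.
Base metal shear (8 mm plate): yield φR_n = 1.0×0.6×345×8×222 = 367.6 kN; rupture φR_n = 0.75×0.6×450×8×222 = 359.6 kN; take 359.6 kN (rupture).
Tension yield (gross): A_g = 35×8 = 280 mm². φR_n = 0.90 × 345 × 280 = 86.9 kN.
Governing: min(339.0, 359.6, 86.9) = 86.9 kN → gross-section yield.

86.9 kN (gross-section yield governs)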